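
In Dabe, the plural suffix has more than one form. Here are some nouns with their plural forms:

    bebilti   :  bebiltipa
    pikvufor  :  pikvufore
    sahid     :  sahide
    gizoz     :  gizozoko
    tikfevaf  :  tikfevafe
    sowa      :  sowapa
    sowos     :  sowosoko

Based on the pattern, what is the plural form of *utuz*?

The alternation tracks the final sound of the stem — -oko when the stem ends in a sibilant (*gizoz*, *sowos*); -e when the stem ends in a non-sibilant consonant (*pikvufor*, *sahid*, *tikfevaf*); -pa when the stem ends in a vowel (*bebilti*, *sowa*).
The final sound of *utuz* is /z/, which is a sibilant, so the suffix is -oko, giving *utuzoko*.

utuzoko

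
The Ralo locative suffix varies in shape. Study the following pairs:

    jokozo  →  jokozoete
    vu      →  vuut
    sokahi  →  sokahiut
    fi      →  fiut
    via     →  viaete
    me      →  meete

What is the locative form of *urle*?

The suffix is conditioned by the last vowel: -ut when the last vowel of the stem is a high vowel (*vu*, *sokahi*, *fi*); -ete when the last vowel of the stem is a non-high vowel (*jokozo*, *via*, *me*).
*urle* — last vowel /e/ (a non-high vowel) → -ete → *urleete*.

urleete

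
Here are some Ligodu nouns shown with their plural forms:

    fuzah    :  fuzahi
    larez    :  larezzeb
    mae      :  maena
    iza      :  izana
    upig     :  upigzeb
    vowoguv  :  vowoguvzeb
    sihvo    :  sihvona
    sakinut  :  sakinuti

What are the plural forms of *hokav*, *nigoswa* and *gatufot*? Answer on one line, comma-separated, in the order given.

The alternation tracks the final sound of the stem — -i when the stem ends in a voiceless consonant (*fuzah*, *sakinut*); -zeb when the stem ends in a voiced consonant (*larez*, *upig*, *vowoguv*); -na when the stem ends in a vowel (*mae*, *iza*, *sihvo*).
*hokav*: final sound = /v/, a voiced consonant → -zeb → *hokavzeb*.
*nigoswa* — final sound /a/ (a vowel) → -na → *nigoswana*.
Since the final sound of *gatufot* is /t/ (a voiceless consonant), it takes -i, giving *gatufoti*.

hokavzeb, nigoswana, gatufoti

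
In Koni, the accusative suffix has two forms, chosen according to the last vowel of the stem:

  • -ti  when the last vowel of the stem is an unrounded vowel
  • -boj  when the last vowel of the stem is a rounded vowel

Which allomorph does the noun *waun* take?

-boj

*waun*: last vowel = /u/, a rounded vowel → -boj.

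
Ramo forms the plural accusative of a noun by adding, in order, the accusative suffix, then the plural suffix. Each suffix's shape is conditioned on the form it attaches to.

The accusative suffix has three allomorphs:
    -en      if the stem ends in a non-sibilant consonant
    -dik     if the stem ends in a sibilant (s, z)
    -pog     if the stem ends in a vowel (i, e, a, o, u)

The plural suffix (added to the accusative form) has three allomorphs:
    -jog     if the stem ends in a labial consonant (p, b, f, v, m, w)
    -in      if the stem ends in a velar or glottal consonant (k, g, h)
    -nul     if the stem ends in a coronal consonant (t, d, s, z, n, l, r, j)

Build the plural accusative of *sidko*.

sidkopogin

Since the final sound of *sidko* is /o/ (a vowel), it takes -pog, giving *sidkopog*.
The final consonant of the accusative form *sidkopog* is /g/, which is velar/glottal, so the plural suffix is -in, giving *sidkopogin*.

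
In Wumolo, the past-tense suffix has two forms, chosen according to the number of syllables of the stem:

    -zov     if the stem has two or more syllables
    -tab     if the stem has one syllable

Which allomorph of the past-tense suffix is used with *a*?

-tab

*a* has one syllable, so the suffix is -tab.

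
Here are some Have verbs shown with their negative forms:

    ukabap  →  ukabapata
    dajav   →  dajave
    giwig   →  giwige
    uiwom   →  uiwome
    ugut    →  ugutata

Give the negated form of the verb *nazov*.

Looking at the final consonant of each stem: -ata when the stem ends in a voiceless consonant (*ukabap*, *ugut*); -e when the stem ends in a voiced consonant (*dajav*, *giwig*, *uiwom*).
Since the final consonant of *nazov* is /v/ (voiced), it takes -e, giving *nazove*.

nazove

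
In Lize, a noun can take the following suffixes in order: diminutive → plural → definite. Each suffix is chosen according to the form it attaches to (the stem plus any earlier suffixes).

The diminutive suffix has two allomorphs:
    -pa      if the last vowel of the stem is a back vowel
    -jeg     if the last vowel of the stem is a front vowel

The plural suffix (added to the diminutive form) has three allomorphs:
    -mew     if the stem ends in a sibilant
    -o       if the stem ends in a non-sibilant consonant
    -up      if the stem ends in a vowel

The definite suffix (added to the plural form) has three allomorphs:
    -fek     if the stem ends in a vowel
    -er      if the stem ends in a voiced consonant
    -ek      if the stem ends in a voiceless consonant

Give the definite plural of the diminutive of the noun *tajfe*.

The last vowel of *tajfe* is /e/, which is a front vowel, so the diminutive suffix is -jeg, giving *tajfejeg*.
Since the final sound of the diminutive form *tajfejeg* is /g/ (a non-sibilant consonant), it takes -o, giving *tajfejego*.
The plural form *tajfejego*: final sound = /o/, a vowel → -fek → *tajfejegofek*.

tajfejegofek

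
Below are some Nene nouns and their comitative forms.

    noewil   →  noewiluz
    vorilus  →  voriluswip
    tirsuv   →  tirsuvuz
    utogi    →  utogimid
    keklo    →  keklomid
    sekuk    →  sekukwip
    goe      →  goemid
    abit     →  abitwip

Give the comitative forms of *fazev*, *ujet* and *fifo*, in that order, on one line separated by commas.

fazevuz, ujetwip, fifomid

The pattern is voicing of the final sound: -wip when the stem ends in a voiceless consonant (*vorilus*, *sekuk*, *abit*); -uz when the stem ends in a voiced consonant (*noewil*, *tirsuv*); -mid when the stem ends in a vowel (*utogi*, *keklo*, *goe*).
*fazev*: final sound = /v/, a voiced consonant → -uz → *fazevuz*.
Since the final sound of *ujet* is /t/ (a voiceless consonant), it takes -wip, giving *ujetwip*.
The final sound of *fifo* is /o/, which is a vowel, so the suffix is -mid, giving *fifomid*.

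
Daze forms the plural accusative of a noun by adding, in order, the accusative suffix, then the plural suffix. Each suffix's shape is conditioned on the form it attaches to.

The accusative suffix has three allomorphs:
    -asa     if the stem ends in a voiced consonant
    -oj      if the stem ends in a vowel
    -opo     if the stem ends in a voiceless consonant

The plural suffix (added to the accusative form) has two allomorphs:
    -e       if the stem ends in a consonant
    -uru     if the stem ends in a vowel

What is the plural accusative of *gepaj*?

The final sound of *gepaj* is /j/, which is a voiced consonant, so the accusative suffix is -asa, giving *gepajasa*.
Since the final sound of the accusative form *gepajasa* is /a/ (a vowel), it takes -uru, giving *gepajasauru*.

gepajasauru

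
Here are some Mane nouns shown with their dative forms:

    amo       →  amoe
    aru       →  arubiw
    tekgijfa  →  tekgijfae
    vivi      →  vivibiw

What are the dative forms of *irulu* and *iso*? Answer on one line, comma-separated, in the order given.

irulubiw, isoe

The alternation tracks the last vowel of the stem — -biw when the last vowel of the stem is a high vowel (*aru*, *vivi*); -e when the last vowel of the stem is a non-high vowel (*amo*, *tekgijfa*).
The last vowel of *irulu* is /u/, which is a high vowel, so the suffix is -biw, giving *irulubiw*.
The last vowel of *iso* is /o/, which is a non-high vowel, so the suffix is -e, giving *isoe*.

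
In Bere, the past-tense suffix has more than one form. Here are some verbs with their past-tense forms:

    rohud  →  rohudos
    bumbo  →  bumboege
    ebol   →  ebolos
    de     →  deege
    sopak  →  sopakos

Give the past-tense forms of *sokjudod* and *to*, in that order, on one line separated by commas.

Looking at the final sound of each stem: -os when the stem ends in a consonant (*rohud*, *ebol*, *sopak*); -ege when the stem ends in a vowel (*bumbo*, *de*).
Since the final sound of *sokjudod* is /d/ (a consonant), it takes -os, giving *sokjudodos*.
*to* — final sound /o/ (a vowel) → -ege → *toege*.

sokjudodos, toege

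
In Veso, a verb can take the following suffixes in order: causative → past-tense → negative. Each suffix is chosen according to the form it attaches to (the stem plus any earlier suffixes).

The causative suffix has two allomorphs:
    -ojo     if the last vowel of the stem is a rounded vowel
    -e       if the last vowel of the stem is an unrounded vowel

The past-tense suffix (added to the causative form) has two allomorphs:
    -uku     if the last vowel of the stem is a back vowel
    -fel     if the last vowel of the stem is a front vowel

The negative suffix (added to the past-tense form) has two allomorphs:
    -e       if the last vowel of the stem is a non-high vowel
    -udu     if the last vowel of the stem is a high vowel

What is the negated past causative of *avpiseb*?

*avpiseb* — last vowel /e/ (an unrounded vowel) → -e → *avpisebe*.
Since the last vowel of the causative form *avpisebe* is /e/ (a front vowel), it takes -fel, giving *avpisebefel*.
The past-tense form *avpisebefel*: last vowel = /e/, a non-high vowel → -e → *avpisebefele*.

avpisebefele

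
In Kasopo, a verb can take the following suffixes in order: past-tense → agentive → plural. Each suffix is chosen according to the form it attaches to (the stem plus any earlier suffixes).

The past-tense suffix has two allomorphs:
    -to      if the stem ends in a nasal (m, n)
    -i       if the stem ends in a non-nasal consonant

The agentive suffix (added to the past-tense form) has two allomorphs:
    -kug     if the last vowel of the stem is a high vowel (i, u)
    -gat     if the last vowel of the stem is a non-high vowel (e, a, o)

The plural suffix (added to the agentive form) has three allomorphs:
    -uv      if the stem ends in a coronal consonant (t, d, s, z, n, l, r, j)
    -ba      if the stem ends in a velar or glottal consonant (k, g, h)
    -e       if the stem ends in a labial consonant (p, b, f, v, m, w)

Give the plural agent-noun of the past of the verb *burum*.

Since the final consonant of *burum* is /m/ (a nasal), it takes -to, giving *burumto*.
The past-tense form *burumto* — last vowel /o/ (a non-high vowel) → -gat → *burumtogat*.
The final consonant of the agentive form *burumtogat* is /t/, which is coronal, so the plural suffix is -uv, giving *burumtogatuv*.

burumtogatuv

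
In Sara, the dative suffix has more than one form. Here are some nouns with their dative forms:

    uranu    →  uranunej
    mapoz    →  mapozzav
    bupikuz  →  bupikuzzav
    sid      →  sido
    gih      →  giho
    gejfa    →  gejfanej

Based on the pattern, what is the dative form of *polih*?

The pattern is sibilance of the final sound: -zav when the stem ends in a sibilant (*mapoz*, *bupikuz*); -o when the stem ends in a non-sibilant consonant (*sid*, *gih*); -nej when the stem ends in a vowel (*uranu*, *gejfa*).
Since the final sound of *polih* is /h/ (a non-sibilant consonant), it takes -o, giving *poliho*.

poliho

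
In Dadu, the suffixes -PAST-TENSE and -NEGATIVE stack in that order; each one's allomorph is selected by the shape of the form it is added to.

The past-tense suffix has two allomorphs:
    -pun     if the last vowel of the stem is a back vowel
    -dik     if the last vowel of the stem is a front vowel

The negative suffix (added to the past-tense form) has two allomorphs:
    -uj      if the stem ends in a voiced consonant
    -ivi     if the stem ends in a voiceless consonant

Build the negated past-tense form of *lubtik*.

lubtikdikivi

Since the last vowel of *lubtik* is /i/ (a front vowel), it takes -dik, giving *lubtikdik*.
Since the final consonant of the past-tense form *lubtikdik* is /k/ (voiceless), it takes -ivi, giving *lubtikdikivi*.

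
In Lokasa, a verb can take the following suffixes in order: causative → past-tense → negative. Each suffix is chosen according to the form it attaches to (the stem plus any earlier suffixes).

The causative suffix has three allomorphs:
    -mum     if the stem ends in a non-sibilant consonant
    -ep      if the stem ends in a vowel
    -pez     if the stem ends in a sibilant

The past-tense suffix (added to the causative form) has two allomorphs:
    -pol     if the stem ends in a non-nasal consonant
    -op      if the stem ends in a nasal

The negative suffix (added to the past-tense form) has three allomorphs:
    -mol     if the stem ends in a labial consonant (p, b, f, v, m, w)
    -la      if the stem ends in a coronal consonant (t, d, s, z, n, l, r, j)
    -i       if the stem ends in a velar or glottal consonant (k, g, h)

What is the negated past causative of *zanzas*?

*zanzas*: final sound = /s/, a sibilant → -pez → *zanzaspez*.
Since the final consonant of the causative form *zanzaspez* is /z/ (non-nasal), it takes -pol, giving *zanzaspezpol*.
Since the final consonant of the past-tense form *zanzaspezpol* is /l/ (coronal), it takes -la, giving *zanzaspezpolla*.

zanzaspezpolla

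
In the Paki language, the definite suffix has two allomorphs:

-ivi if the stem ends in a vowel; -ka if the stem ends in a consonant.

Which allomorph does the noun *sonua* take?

*sonua*: final sound = /a/, a vowel → -ivi.

-ivi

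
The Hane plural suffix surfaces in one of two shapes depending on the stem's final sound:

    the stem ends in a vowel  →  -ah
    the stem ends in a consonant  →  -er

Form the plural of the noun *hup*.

huper

*hup* — final sound /p/ (a consonant) → -er → *huper*.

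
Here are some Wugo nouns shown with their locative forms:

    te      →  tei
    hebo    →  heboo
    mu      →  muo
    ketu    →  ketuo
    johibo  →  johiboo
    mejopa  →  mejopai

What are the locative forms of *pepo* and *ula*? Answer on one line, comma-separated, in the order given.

pepoo, ulai

The pattern is rounding harmony: -o when the last vowel of the stem is a rounded vowel (*hebo*, *mu*, *ketu*, *johibo*); -i when the last vowel of the stem is an unrounded vowel (*te*, *mejopa*).
*pepo*: last vowel = /o/, a rounded vowel → -o → *pepoo*.
*ula*: last vowel = /a/, an unrounded vowel → -i → *ulai*.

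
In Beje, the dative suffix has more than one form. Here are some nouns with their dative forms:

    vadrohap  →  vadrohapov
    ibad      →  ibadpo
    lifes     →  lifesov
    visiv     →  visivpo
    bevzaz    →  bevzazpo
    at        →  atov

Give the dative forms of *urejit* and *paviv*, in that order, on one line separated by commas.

The alternation tracks the final consonant of the stem — -ov when the stem ends in a voiceless consonant (*vadrohap*, *lifes*, *at*); -po when the stem ends in a voiced consonant (*ibad*, *visiv*, *bevzaz*).
Since the final consonant of *urejit* is /t/ (voiceless), it takes -ov, giving *urejitov*.
*paviv* — final consonant /v/ (voiced) → -po → *pavivpo*.

urejitov, pavivpo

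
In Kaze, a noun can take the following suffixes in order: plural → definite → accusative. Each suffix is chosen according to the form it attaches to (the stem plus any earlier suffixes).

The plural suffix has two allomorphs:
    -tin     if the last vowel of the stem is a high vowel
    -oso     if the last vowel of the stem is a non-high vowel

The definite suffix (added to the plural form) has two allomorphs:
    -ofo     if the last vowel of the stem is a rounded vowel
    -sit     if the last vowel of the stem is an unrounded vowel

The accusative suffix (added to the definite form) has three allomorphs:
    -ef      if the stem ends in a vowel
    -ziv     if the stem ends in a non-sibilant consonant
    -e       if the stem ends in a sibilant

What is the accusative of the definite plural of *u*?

*u*: last vowel = /u/, a high vowel → -tin → *utin*.
The plural form *utin* — last vowel /i/ (an unrounded vowel) → -sit → *utinsit*.
The definite form *utinsit*: final sound = /t/, a non-sibilant consonant → -ziv → *utinsitziv*.

utinsitziv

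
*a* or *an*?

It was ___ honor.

The indefinite article is chosen by the initial *sound* of the following word, not its spelling.
*honor* begins with the sound /ɒ/ (silent h) — a vowel sound.
So the article is *an*: It was an honor.

an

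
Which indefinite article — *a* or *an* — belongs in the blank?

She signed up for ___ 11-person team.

an

The indefinite article is chosen by the initial *sound* of the following word, not its spelling.
The number *11* is spoken "eleven", beginning with /ɪˈlɛvən/ — a vowel sound.
So the article is *an*: She signed up for an 11-person team.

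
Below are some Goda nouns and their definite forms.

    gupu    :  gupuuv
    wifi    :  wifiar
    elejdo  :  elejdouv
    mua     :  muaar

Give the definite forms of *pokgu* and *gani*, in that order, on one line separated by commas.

Looking at the last vowel of each stem: -uv when the last vowel of the stem is a rounded vowel (*gupu*, *elejdo*); -ar when the last vowel of the stem is an unrounded vowel (*wifi*, *mua*).
The last vowel of *pokgu* is /u/, which is a rounded vowel, so the suffix is -uv, giving *pokguuv*.
*gani*: last vowel = /i/, an unrounded vowel → -ar → *ganiar*.

pokguuv, ganiar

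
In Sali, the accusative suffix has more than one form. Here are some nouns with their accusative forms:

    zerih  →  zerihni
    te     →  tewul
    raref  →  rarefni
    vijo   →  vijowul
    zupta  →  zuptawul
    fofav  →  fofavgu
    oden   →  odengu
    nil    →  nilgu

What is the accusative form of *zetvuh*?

Looking at the final sound of each stem: -ni when the stem ends in a voiceless consonant (*zerih*, *raref*); -gu when the stem ends in a voiced consonant (*fofav*, *oden*, *nil*); -wul when the stem ends in a vowel (*te*, *vijo*, *zupta*).
Since the final sound of *zetvuh* is /h/ (a voiceless consonant), it takes -ni, giving *zetvuhni*.

zetvuhni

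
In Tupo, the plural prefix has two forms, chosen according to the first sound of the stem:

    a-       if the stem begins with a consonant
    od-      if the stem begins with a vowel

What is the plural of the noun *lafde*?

alafde

*lafde*: first sound = /l/, a consonant → a- → *alafde*.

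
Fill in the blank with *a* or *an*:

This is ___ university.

a

The indefinite article is chosen by the initial *sound* of the following word, not its spelling.
*university* begins with the sound /juː/ (u pronounced /juː/) — a consonant sound.
So the article is *a*: This is a university.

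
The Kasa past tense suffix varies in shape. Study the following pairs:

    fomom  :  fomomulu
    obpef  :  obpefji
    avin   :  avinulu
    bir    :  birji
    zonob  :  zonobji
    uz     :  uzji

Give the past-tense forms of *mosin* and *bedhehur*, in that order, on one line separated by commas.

mosinulu, bedhehurji

The pattern is nasality of the final consonant: -ulu when the stem ends in a nasal (*fomom*, *avin*); -ji when the stem ends in a non-nasal consonant (*obpef*, *bir*, *zonob*, *uz*).
*mosin*: final consonant = /n/, a nasal → -ulu → *mosinulu*.
*bedhehur*: final consonant = /r/, non-nasal → -ji → *bedhehurji*.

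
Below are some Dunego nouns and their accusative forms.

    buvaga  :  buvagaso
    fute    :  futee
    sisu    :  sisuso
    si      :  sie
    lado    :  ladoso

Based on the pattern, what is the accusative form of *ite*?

itee

The suffix is conditioned by the last vowel: -e when the last vowel of the stem is a front vowel (*fute*, *si*); -so when the last vowel of the stem is a back vowel (*buvaga*, *sisu*, *lado*).
*ite* — last vowel /e/ (a front vowel) → -e → *itee*.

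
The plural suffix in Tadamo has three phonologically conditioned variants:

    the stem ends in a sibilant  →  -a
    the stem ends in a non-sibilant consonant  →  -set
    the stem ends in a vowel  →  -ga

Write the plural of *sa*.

saga

*sa*: final sound = /a/, a vowel → -ga → *saga*.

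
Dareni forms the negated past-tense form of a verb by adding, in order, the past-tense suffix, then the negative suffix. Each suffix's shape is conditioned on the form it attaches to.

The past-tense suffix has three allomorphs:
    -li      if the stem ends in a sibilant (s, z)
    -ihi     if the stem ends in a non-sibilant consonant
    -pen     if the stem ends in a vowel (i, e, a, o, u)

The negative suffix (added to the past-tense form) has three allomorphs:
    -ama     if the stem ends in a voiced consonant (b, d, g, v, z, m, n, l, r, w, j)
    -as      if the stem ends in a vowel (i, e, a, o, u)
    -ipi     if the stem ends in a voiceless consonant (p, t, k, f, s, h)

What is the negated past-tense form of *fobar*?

Since the final sound of *fobar* is /r/ (a non-sibilant consonant), it takes -ihi, giving *fobarihi*.
The past-tense form *fobarihi*: final sound = /i/, a vowel → -as → *fobarihias*.

fobarihias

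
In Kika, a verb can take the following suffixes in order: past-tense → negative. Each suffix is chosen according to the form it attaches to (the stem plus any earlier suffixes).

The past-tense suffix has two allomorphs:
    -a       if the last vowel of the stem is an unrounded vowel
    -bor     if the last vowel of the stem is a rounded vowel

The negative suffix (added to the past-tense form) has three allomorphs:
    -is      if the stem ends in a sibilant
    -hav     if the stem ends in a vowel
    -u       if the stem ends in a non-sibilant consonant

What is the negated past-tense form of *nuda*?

nudaahav

The last vowel of *nuda* is /a/, which is an unrounded vowel, so the past-tense suffix is -a, giving *nudaa*.
Since the final sound of the past-tense form *nudaa* is /a/ (a vowel), it takes -hav, giving *nudaahav*.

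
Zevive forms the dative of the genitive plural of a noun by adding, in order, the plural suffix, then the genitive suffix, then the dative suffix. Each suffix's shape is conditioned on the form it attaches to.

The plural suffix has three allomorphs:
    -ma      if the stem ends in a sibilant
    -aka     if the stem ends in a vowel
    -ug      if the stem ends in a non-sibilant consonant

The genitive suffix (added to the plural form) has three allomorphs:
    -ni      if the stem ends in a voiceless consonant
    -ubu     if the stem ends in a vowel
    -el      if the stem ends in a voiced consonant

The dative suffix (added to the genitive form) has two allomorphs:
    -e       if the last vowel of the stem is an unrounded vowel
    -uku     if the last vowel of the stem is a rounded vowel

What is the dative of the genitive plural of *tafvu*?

tafvuakaubuuku

*tafvu* — final sound /u/ (a vowel) → -aka → *tafvuaka*.
The final sound of the plural form *tafvuaka* is /a/, which is a vowel, so the genitive suffix is -ubu, giving *tafvuakaubu*.
The last vowel of the genitive form *tafvuakaubu* is /u/, which is a rounded vowel, so the dative suffix is -uku, giving *tafvuakaubuuku*.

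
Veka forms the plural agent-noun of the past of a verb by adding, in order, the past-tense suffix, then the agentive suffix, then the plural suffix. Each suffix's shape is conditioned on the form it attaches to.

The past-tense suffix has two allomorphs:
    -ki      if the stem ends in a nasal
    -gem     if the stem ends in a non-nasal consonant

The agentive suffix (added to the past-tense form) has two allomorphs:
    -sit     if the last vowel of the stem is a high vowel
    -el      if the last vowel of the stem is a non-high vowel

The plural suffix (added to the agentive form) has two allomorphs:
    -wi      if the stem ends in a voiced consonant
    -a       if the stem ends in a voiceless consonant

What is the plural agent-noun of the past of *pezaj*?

pezajgemelwi

The final consonant of *pezaj* is /j/, which is non-nasal, so the past-tense suffix is -gem, giving *pezajgem*.
Since the last vowel of the past-tense form *pezajgem* is /e/ (a non-high vowel), it takes -el, giving *pezajgemel*.
The agentive form *pezajgemel*: final consonant = /l/, voiced → -wi → *pezajgemelwi*.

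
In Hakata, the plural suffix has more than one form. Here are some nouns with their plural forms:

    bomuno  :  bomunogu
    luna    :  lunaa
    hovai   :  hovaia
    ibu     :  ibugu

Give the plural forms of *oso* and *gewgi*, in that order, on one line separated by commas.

The alternation tracks the last vowel of the stem — -gu when the last vowel of the stem is a rounded vowel (*bomuno*, *ibu*); -a when the last vowel of the stem is an unrounded vowel (*luna*, *hovai*).
Since the last vowel of *oso* is /o/ (a rounded vowel), it takes -gu, giving *osogu*.
*gewgi*: last vowel = /i/, an unrounded vowel → -a → *gewgia*.

osogu, gewgia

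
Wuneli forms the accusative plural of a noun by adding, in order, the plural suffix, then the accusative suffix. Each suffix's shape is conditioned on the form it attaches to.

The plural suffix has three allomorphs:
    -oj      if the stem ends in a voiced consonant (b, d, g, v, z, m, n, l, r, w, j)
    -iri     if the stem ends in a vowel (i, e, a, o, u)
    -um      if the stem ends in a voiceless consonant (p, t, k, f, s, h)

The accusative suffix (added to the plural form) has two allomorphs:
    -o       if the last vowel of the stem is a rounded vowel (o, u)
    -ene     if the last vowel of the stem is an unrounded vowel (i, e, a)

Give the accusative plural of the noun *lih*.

The final sound of *lih* is /h/, which is a voiceless consonant, so the plural suffix is -um, giving *lihum*.
The plural form *lihum*: last vowel = /u/, a rounded vowel → -o → *lihumo*.

lihumo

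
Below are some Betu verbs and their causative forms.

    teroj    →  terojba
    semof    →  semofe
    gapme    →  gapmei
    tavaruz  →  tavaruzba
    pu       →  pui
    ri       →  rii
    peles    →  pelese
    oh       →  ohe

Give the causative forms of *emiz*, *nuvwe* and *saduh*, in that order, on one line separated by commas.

emizba, nuvwei, saduhe

The suffix is conditioned by the final sound: -e when the stem ends in a voiceless consonant (*semof*, *peles*, *oh*); -ba when the stem ends in a voiced consonant (*teroj*, *tavaruz*); -i when the stem ends in a vowel (*gapme*, *pu*, *ri*).
The final sound of *emiz* is /z/, which is a voiced consonant, so the suffix is -ba, giving *emizba*.
*nuvwe*: final sound = /e/, a vowel → -i → *nuvwei*.
The final sound of *saduh* is /h/, which is a voiceless consonant, so the suffix is -e, giving *saduhe*.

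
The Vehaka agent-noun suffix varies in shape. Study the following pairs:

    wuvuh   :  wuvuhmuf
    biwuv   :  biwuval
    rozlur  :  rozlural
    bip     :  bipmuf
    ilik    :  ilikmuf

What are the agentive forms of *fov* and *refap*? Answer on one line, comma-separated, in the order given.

Looking at the final consonant of each stem: -muf when the stem ends in a voiceless consonant (*wuvuh*, *bip*, *ilik*); -al when the stem ends in a voiced consonant (*biwuv*, *rozlur*).
*fov*: final consonant = /v/, voiced → -al → *foval*.
*refap*: final consonant = /p/, voiceless → -muf → *refapmuf*.

foval, refapmuf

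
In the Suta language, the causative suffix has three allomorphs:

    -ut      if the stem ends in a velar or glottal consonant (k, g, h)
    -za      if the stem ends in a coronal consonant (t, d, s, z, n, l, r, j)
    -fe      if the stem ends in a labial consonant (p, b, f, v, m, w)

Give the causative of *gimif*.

*gimif* — final consonant /f/ (labial) → -fe → *gimiffe*.

gimiffe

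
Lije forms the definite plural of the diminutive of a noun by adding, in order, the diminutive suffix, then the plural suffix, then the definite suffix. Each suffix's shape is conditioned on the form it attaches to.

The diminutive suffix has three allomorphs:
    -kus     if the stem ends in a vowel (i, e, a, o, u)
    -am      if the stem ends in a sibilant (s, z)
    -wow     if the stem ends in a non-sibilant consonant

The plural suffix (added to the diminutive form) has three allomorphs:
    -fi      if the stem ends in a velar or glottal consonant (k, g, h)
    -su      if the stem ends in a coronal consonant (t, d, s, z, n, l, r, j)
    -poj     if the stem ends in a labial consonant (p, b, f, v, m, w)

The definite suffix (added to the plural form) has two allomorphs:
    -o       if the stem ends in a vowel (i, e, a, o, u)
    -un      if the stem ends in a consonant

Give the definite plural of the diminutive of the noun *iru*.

irukussuo

*iru*: final sound = /u/, a vowel → -kus → *irukus*.
The final consonant of the diminutive form *irukus* is /s/, which is coronal, so the plural suffix is -su, giving *irukussu*.
The plural form *irukussu* — final sound /u/ (a vowel) → -o → *irukussuo*.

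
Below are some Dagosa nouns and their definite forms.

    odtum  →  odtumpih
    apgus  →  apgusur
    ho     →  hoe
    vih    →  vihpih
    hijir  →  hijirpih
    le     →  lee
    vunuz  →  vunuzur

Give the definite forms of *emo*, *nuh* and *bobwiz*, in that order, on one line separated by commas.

The pattern is sibilance of the final sound: -ur when the stem ends in a sibilant (*apgus*, *vunuz*); -pih when the stem ends in a non-sibilant consonant (*odtum*, *vih*, *hijir*); -e when the stem ends in a vowel (*ho*, *le*).
*emo*: final sound = /o/, a vowel → -e → *emoe*.
*nuh*: final sound = /h/, a non-sibilant consonant → -pih → *nuhpih*.
The final sound of *bobwiz* is /z/, which is a sibilant, so the suffix is -ur, giving *bobwizur*.

emoe, nuhpih, bobwizur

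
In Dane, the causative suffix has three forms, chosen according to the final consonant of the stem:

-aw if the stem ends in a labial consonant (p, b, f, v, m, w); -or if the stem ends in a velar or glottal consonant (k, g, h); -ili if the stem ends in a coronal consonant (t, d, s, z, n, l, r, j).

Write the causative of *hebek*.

The final consonant of *hebek* is /k/, which is velar/glottal, so the suffix is -or, giving *hebekor*.

hebekor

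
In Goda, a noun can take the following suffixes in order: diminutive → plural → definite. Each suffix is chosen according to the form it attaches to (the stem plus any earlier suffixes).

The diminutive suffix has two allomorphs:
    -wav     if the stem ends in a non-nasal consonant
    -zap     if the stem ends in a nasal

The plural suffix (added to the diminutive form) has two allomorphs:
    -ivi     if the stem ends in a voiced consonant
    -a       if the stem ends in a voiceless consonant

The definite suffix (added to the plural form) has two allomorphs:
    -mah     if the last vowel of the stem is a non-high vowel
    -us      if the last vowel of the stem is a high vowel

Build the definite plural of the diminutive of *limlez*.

The final consonant of *limlez* is /z/, which is non-nasal, so the diminutive suffix is -wav, giving *limlezwav*.
The final consonant of the diminutive form *limlezwav* is /v/, which is voiced, so the plural suffix is -ivi, giving *limlezwavivi*.
The last vowel of the plural form *limlezwavivi* is /i/, which is a high vowel, so the definite suffix is -us, giving *limlezwavivius*.

limlezwavivius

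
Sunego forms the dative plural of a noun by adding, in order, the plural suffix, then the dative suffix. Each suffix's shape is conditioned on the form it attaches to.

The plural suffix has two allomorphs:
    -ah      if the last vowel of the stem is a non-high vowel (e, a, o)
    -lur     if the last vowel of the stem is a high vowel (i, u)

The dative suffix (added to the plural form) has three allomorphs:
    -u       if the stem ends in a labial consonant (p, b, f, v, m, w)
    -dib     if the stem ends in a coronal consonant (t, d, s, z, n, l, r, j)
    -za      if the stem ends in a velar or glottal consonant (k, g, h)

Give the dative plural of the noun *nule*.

nuleahza

Since the last vowel of *nule* is /e/ (a non-high vowel), it takes -ah, giving *nuleah*.
Since the final consonant of the plural form *nuleah* is /h/ (velar/glottal), it takes -za, giving *nuleahza*.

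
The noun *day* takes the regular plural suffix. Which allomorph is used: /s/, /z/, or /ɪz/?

The stem *day* ends in a voiced non-sibilant sound.
The plural suffix surfaces as /ɪz/ after sibilants, /s/ after other voiceless consonants, and /z/ after other voiced sounds.
So the plural -s on *day* is pronounced /z/.

/z/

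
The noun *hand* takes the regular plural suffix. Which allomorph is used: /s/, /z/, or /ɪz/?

/z/

The stem *hand* ends in a voiced non-sibilant sound.
The plural suffix surfaces as /ɪz/ after sibilants, /s/ after other voiceless consonants, and /z/ after other voiced sounds.
So the plural -s on *hand* is pronounced /z/.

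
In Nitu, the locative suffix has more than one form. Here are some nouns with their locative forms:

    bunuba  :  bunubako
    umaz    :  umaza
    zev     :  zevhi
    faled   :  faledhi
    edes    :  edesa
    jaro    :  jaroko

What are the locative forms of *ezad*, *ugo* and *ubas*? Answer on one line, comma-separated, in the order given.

ezadhi, ugoko, ubasa

The alternation tracks the final sound of the stem — -a when the stem ends in a sibilant (*umaz*, *edes*); -hi when the stem ends in a non-sibilant consonant (*zev*, *faled*); -ko when the stem ends in a vowel (*bunuba*, *jaro*).
*ezad* — final sound /d/ (a non-sibilant consonant) → -hi → *ezadhi*.
*ugo*: final sound = /o/, a vowel → -ko → *ugoko*.
*ubas*: final sound = /s/, a sibilant → -a → *ubasa*.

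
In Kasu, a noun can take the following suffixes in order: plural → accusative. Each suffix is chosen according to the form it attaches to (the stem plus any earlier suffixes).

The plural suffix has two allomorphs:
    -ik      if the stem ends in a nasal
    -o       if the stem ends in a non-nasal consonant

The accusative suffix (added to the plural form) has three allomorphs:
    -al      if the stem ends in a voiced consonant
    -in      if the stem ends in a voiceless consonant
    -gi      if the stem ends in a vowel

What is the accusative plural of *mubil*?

*mubil*: final consonant = /l/, non-nasal → -o → *mubilo*.
The final sound of the plural form *mubilo* is /o/, which is a vowel, so the accusative suffix is -gi, giving *mubilogi*.

mubilogi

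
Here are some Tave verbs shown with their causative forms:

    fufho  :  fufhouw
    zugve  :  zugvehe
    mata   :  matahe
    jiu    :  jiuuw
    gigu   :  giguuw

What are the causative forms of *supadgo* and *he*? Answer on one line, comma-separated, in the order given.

supadgouw, hehe

The pattern is rounding harmony: -uw when the last vowel of the stem is a rounded vowel (*fufho*, *jiu*, *gigu*); -he when the last vowel of the stem is an unrounded vowel (*zugve*, *mata*).
Since the last vowel of *supadgo* is /o/ (a rounded vowel), it takes -uw, giving *supadgouw*.
*he*: last vowel = /e/, an unrounded vowel → -he → *hehe*.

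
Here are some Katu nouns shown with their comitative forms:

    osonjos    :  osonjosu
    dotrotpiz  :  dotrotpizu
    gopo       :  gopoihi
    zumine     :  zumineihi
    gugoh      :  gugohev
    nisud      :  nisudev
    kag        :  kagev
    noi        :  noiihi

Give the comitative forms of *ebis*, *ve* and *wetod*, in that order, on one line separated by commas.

The alternation tracks the final sound of the stem — -u when the stem ends in a sibilant (*osonjos*, *dotrotpiz*); -ev when the stem ends in a non-sibilant consonant (*gugoh*, *nisud*, *kag*); -ihi when the stem ends in a vowel (*gopo*, *zumine*, *noi*).
*ebis* — final sound /s/ (a sibilant) → -u → *ebisu*.
The final sound of *ve* is /e/, which is a vowel, so the suffix is -ihi, giving *veihi*.
The final sound of *wetod* is /d/, which is a non-sibilant consonant, so the suffix is -ev, giving *wetodev*.

ebisu, veihi, wetodev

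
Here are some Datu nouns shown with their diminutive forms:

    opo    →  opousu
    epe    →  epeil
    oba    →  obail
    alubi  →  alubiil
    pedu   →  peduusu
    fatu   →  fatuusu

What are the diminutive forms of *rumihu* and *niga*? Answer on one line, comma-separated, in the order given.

rumihuusu, nigail

The suffix is conditioned by the last vowel: -usu when the last vowel of the stem is a rounded vowel (*opo*, *pedu*, *fatu*); -il when the last vowel of the stem is an unrounded vowel (*epe*, *oba*, *alubi*).
The last vowel of *rumihu* is /u/, which is a rounded vowel, so the suffix is -usu, giving *rumihuusu*.
*niga*: last vowel = /a/, an unrounded vowel → -il → *nigail*.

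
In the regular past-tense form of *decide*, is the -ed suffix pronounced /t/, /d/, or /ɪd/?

The stem *decide* ends in /t/ or /d/.
The -ed suffix is realized as /ɪd/ after /t, d/; as /t/ after other voiceless consonants; and as /d/ after other voiced sounds.
So -ed on *decide* is pronounced /ɪd/.

/ɪd/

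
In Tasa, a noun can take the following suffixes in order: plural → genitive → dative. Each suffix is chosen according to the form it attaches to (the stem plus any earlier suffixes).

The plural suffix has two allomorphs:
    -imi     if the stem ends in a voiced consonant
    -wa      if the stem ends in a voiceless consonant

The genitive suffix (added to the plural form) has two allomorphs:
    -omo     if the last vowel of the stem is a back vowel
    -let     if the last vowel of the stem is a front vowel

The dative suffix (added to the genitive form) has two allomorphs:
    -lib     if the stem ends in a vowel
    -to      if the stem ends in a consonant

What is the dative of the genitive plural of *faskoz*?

faskozimiletto

The final consonant of *faskoz* is /z/, which is voiced, so the plural suffix is -imi, giving *faskozimi*.
The plural form *faskozimi* — last vowel /i/ (a front vowel) → -let → *faskozimilet*.
Since the final sound of the genitive form *faskozimilet* is /t/ (a consonant), it takes -to, giving *faskozimiletto*.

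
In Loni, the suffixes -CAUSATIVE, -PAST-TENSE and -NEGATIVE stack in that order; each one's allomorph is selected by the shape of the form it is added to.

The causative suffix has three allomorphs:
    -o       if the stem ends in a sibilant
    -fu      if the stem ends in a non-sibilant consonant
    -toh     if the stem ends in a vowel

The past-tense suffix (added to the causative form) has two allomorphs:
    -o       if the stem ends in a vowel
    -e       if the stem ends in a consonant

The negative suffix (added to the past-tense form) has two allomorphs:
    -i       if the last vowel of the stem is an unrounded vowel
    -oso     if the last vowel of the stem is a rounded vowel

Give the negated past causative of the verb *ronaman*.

*ronaman* — final sound /n/ (a non-sibilant consonant) → -fu → *ronamanfu*.
The final sound of the causative form *ronamanfu* is /u/, which is a vowel, so the past-tense suffix is -o, giving *ronamanfuo*.
The past-tense form *ronamanfuo* — last vowel /o/ (a rounded vowel) → -oso → *ronamanfuooso*.

ronamanfuooso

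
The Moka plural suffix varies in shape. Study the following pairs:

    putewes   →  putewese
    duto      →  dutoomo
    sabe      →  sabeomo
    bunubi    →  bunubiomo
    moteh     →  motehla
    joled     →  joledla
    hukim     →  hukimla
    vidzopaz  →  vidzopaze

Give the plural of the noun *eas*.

The pattern is sibilance of the final sound: -e when the stem ends in a sibilant (*putewes*, *vidzopaz*); -la when the stem ends in a non-sibilant consonant (*moteh*, *joled*, *hukim*); -omo when the stem ends in a vowel (*duto*, *sabe*, *bunubi*).
The final sound of *eas* is /s/, which is a sibilant, so the suffix is -e, giving *ease*.

ease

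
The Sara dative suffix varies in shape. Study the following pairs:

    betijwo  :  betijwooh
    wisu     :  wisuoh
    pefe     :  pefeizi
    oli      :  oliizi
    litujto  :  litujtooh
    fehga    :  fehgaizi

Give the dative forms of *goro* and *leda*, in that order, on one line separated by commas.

Looking at the last vowel of each stem: -oh when the last vowel of the stem is a rounded vowel (*betijwo*, *wisu*, *litujto*); -izi when the last vowel of the stem is an unrounded vowel (*pefe*, *oli*, *fehga*).
*goro* — last vowel /o/ (a rounded vowel) → -oh → *gorooh*.
*leda* — last vowel /a/ (an unrounded vowel) → -izi → *ledaizi*.

gorooh, ledaizi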